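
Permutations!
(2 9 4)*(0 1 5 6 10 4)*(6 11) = (0 1 5 11 6 10 4 2 9) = [1, 5, 9, 3, 2, 11, 10, 7, 8, 0, 4, 6]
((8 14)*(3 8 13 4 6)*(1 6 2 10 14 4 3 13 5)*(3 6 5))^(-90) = (14)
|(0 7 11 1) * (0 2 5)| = 6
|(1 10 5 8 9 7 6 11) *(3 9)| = |(1 10 5 8 3 9 7 6 11)| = 9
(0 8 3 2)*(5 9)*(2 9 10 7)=(0 8 3 9 5 10 7 2)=[8, 1, 0, 9, 4, 10, 6, 2, 3, 5, 7]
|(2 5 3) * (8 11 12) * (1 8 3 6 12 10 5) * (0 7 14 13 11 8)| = 12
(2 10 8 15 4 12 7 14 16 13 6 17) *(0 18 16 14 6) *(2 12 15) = (0 18 16 13)(2 10 8)(4 15)(6 17 12 7) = [18, 1, 10, 3, 15, 5, 17, 6, 2, 9, 8, 11, 7, 0, 14, 4, 13, 12, 16]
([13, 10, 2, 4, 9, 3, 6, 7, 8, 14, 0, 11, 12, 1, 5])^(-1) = [10, 13, 2, 5, 3, 14, 6, 7, 8, 4, 1, 11, 12, 0, 9]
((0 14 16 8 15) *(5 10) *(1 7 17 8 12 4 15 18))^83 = ((0 14 16 12 4 15)(1 7 17 8 18)(5 10))^83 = (0 15 4 12 16 14)(1 8 7 18 17)(5 10)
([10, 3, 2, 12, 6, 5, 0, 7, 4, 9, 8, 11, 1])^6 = (12)(0 10 8 4 6)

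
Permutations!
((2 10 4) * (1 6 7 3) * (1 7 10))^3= ((1 6 10 4 2)(3 7))^3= (1 4 6 2 10)(3 7)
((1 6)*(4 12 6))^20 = (12)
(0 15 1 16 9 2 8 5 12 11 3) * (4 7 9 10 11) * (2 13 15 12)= (0 12 4 7 9 13 15 1 16 10 11 3)(2 8 5)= [12, 16, 8, 0, 7, 2, 6, 9, 5, 13, 11, 3, 4, 15, 14, 1, 10]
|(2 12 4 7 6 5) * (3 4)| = |(2 12 3 4 7 6 5)| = 7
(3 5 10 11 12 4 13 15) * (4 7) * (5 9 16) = (3 9 16 5 10 11 12 7 4 13 15) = [0, 1, 2, 9, 13, 10, 6, 4, 8, 16, 11, 12, 7, 15, 14, 3, 5]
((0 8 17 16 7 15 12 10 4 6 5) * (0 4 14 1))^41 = ((0 8 17 16 7 15 12 10 14 1)(4 6 5))^41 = (0 8 17 16 7 15 12 10 14 1)(4 5 6)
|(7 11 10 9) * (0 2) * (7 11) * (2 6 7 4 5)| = 6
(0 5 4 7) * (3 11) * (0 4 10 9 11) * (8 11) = (0 5 10 9 8 11 3)(4 7) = [5, 1, 2, 0, 7, 10, 6, 4, 11, 8, 9, 3]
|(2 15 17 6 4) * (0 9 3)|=15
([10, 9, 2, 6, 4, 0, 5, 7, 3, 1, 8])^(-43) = [5, 9, 2, 8, 4, 6, 3, 7, 10, 1, 0]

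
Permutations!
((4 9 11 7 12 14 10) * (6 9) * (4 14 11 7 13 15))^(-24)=((4 6 9 7 12 11 13 15)(10 14))^(-24)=(15)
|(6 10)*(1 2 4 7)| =4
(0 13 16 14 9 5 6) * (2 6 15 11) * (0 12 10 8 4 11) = (0 13 16 14 9 5 15)(2 6 12 10 8 4 11) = [13, 1, 6, 3, 11, 15, 12, 7, 4, 5, 8, 2, 10, 16, 9, 0, 14]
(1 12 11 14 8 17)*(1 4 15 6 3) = (1 12 11 14 8 17 4 15 6 3) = [0, 12, 2, 1, 15, 5, 3, 7, 17, 9, 10, 14, 11, 13, 8, 6, 16, 4]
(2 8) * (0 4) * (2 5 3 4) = (0 2 8 5 3 4) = [2, 1, 8, 4, 0, 3, 6, 7, 5]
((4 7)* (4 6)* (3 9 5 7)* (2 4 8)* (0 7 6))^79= (0 7)(2 3 5 8 4 9 6)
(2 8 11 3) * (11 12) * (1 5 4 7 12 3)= [0, 5, 8, 2, 7, 4, 6, 12, 3, 9, 10, 1, 11]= (1 5 4 7 12 11)(2 8 3)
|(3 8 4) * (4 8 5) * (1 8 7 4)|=|(1 8 7 4 3 5)|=6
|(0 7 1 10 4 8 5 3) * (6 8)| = |(0 7 1 10 4 6 8 5 3)| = 9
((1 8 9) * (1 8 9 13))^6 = (1 8)(9 13)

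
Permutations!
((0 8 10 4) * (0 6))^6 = (0 8 10 4 6)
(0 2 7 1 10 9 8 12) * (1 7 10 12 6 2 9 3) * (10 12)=(0 9 8 6 2 12)(1 10 3)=[9, 10, 12, 1, 4, 5, 2, 7, 6, 8, 3, 11, 0]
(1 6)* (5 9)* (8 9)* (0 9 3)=(0 9 5 8 3)(1 6)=[9, 6, 2, 0, 4, 8, 1, 7, 3, 5]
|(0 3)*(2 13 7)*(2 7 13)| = |(13)(0 3)| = 2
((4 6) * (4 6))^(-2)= ((6))^(-2)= (6)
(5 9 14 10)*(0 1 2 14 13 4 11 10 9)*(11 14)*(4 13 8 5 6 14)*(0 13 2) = (0 1)(2 11 10 6 14 9 8 5 13) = [1, 0, 11, 3, 4, 13, 14, 7, 5, 8, 6, 10, 12, 2, 9]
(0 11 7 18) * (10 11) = [10, 1, 2, 3, 4, 5, 6, 18, 8, 9, 11, 7, 12, 13, 14, 15, 16, 17, 0] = (0 10 11 7 18)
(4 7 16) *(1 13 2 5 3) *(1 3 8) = (1 13 2 5 8)(4 7 16) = [0, 13, 5, 3, 7, 8, 6, 16, 1, 9, 10, 11, 12, 2, 14, 15, 4]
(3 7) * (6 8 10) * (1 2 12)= (1 2 12)(3 7)(6 8 10)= [0, 2, 12, 7, 4, 5, 8, 3, 10, 9, 6, 11, 1]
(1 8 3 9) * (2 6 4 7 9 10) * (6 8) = (1 6 4 7 9)(2 8 3 10) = [0, 6, 8, 10, 7, 5, 4, 9, 3, 1, 2]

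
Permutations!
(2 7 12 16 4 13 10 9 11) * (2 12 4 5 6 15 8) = (2 7 4 13 10 9 11 12 16 5 6 15 8) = [0, 1, 7, 3, 13, 6, 15, 4, 2, 11, 9, 12, 16, 10, 14, 8, 5]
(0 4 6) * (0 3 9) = (0 4 6 3 9) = [4, 1, 2, 9, 6, 5, 3, 7, 8, 0]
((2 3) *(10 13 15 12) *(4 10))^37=(2 3)(4 13 12 10 15)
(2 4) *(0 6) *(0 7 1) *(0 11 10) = (0 6 7 1 11 10)(2 4) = [6, 11, 4, 3, 2, 5, 7, 1, 8, 9, 0, 10]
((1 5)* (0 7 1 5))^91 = ((0 7 1))^91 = (0 7 1)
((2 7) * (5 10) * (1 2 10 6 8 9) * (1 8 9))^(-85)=((1 2 7 10 5 6 9 8))^(-85)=(1 10 9 2 5 8 7 6)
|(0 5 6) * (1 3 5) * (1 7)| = |(0 7 1 3 5 6)| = 6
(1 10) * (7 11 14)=(1 10)(7 11 14)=[0, 10, 2, 3, 4, 5, 6, 11, 8, 9, 1, 14, 12, 13, 7]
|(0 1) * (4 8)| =|(0 1)(4 8)| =2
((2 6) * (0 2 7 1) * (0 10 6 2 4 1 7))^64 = ((0 4 1 10 6))^64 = (0 6 10 1 4)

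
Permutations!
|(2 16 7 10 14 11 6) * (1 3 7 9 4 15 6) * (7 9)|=|(1 3 9 4 15 6 2 16 7 10 14 11)|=12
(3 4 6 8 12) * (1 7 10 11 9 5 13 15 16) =[0, 7, 2, 4, 6, 13, 8, 10, 12, 5, 11, 9, 3, 15, 14, 16, 1] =(1 7 10 11 9 5 13 15 16)(3 4 6 8 12)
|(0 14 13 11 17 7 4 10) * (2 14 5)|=10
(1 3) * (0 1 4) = (0 1 3 4) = [1, 3, 2, 4, 0]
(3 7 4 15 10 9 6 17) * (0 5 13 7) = [5, 1, 2, 0, 15, 13, 17, 4, 8, 6, 9, 11, 12, 7, 14, 10, 16, 3] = (0 5 13 7 4 15 10 9 6 17 3)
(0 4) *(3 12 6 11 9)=[4, 1, 2, 12, 0, 5, 11, 7, 8, 3, 10, 9, 6]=(0 4)(3 12 6 11 9)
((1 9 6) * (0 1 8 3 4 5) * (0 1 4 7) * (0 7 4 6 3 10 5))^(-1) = (0 4 3 9 1 5 10 8 6)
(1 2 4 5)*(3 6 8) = [0, 2, 4, 6, 5, 1, 8, 7, 3] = (1 2 4 5)(3 6 8)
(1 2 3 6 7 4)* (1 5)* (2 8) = (1 8 2 3 6 7 4 5) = [0, 8, 3, 6, 5, 1, 7, 4, 2]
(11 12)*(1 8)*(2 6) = (1 8)(2 6)(11 12) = [0, 8, 6, 3, 4, 5, 2, 7, 1, 9, 10, 12, 11]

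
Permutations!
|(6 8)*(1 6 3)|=|(1 6 8 3)|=4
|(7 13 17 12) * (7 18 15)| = |(7 13 17 12 18 15)| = 6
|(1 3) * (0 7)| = |(0 7)(1 3)| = 2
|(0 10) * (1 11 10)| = 4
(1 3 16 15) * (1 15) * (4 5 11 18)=(1 3 16)(4 5 11 18)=[0, 3, 2, 16, 5, 11, 6, 7, 8, 9, 10, 18, 12, 13, 14, 15, 1, 17, 4]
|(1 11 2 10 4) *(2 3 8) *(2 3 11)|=4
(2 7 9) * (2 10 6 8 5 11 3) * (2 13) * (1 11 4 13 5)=(1 11 3 5 4 13 2 7 9 10 6 8)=[0, 11, 7, 5, 13, 4, 8, 9, 1, 10, 6, 3, 12, 2]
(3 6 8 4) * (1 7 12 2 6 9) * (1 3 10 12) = (1 7)(2 6 8 4 10 12)(3 9) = [0, 7, 6, 9, 10, 5, 8, 1, 4, 3, 12, 11, 2]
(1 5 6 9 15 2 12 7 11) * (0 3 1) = [3, 5, 12, 1, 4, 6, 9, 11, 8, 15, 10, 0, 7, 13, 14, 2] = (0 3 1 5 6 9 15 2 12 7 11)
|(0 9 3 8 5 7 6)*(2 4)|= |(0 9 3 8 5 7 6)(2 4)|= 14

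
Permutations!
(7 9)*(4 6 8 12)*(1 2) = (1 2)(4 6 8 12)(7 9) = [0, 2, 1, 3, 6, 5, 8, 9, 12, 7, 10, 11, 4]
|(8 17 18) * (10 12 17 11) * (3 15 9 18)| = 9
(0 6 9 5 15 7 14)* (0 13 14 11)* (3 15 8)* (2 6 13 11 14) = (0 13 2 6 9 5 8 3 15 7 14 11) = [13, 1, 6, 15, 4, 8, 9, 14, 3, 5, 10, 0, 12, 2, 11, 7]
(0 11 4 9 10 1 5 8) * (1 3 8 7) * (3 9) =(0 11 4 3 8)(1 5 7)(9 10) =[11, 5, 2, 8, 3, 7, 6, 1, 0, 10, 9, 4]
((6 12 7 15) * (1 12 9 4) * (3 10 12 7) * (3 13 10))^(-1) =(1 4 9 6 15 7)(10 13 12)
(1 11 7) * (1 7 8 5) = (1 11 8 5) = [0, 11, 2, 3, 4, 1, 6, 7, 5, 9, 10, 8]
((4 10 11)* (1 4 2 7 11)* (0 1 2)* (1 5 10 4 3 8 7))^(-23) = (0 1 11 2 7 10 8 5 3)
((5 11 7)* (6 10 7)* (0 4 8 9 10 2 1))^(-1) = ((0 4 8 9 10 7 5 11 6 2 1))^(-1) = (0 1 2 6 11 5 7 10 9 8 4)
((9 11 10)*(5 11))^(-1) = ((5 11 10 9))^(-1) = (5 9 10 11)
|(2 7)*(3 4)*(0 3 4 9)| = 6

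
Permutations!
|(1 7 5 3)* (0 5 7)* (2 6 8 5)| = |(0 2 6 8 5 3 1)| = 7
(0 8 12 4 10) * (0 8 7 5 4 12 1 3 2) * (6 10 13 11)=(0 7 5 4 13 11 6 10 8 1 3 2)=[7, 3, 0, 2, 13, 4, 10, 5, 1, 9, 8, 6, 12, 11]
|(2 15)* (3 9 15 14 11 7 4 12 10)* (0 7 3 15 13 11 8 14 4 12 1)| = 8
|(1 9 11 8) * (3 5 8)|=6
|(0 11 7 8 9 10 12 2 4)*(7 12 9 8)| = 10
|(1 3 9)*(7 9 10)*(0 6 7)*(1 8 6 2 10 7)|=6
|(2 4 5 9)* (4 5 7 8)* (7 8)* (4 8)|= 3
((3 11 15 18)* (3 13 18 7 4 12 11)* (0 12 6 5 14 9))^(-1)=((0 12 11 15 7 4 6 5 14 9)(13 18))^(-1)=(0 9 14 5 6 4 7 15 11 12)(13 18)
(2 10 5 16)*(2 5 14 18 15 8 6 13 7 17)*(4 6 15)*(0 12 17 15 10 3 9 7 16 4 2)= [12, 1, 3, 9, 6, 4, 13, 15, 10, 7, 14, 11, 17, 16, 18, 8, 5, 0, 2]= (0 12 17)(2 3 9 7 15 8 10 14 18)(4 6 13 16 5)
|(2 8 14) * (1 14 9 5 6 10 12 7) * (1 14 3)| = |(1 3)(2 8 9 5 6 10 12 7 14)| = 18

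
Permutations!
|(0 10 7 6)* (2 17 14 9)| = 4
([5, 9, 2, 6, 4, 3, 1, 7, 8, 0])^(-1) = (0 9 1 6 3 5)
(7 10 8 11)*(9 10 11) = (7 11)(8 9 10) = [0, 1, 2, 3, 4, 5, 6, 11, 9, 10, 8, 7]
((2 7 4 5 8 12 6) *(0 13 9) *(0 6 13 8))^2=((0 8 12 13 9 6 2 7 4 5))^2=(0 12 9 2 4)(5 8 13 6 7)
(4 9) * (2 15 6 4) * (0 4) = (0 4 9 2 15 6) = [4, 1, 15, 3, 9, 5, 0, 7, 8, 2, 10, 11, 12, 13, 14, 6]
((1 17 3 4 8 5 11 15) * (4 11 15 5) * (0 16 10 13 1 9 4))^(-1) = ((0 16 10 13 1 17 3 11 5 15 9 4 8))^(-1) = (0 8 4 9 15 5 11 3 17 1 13 10 16)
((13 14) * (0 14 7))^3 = (0 7 13 14)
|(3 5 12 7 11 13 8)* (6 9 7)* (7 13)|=14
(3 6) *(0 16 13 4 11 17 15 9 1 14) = (0 16 13 4 11 17 15 9 1 14)(3 6) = [16, 14, 2, 6, 11, 5, 3, 7, 8, 1, 10, 17, 12, 4, 0, 9, 13, 15]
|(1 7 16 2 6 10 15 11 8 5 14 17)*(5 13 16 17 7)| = 40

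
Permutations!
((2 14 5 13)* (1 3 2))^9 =((1 3 2 14 5 13))^9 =(1 14)(2 13)(3 5)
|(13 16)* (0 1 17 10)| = 4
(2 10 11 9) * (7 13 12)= (2 10 11 9)(7 13 12)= [0, 1, 10, 3, 4, 5, 6, 13, 8, 2, 11, 9, 7, 12]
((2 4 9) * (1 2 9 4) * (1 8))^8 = ((9)(1 2 8))^8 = (9)(1 8 2)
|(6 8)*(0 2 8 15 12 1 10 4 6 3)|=12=|(0 2 8 3)(1 10 4 6 15 12)|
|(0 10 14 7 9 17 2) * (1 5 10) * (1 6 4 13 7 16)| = |(0 6 4 13 7 9 17 2)(1 5 10 14 16)| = 40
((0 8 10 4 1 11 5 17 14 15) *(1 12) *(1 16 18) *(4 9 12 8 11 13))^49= (0 11 5 17 14 15)(1 10 18 8 16 4 12 13 9)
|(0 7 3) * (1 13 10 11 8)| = 15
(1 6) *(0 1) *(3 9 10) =(0 1 6)(3 9 10) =[1, 6, 2, 9, 4, 5, 0, 7, 8, 10, 3]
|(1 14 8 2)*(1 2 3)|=|(1 14 8 3)|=4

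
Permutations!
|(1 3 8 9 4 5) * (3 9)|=4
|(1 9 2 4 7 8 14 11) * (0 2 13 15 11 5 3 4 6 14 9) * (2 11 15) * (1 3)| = |(15)(0 11 3 4 7 8 9 13 2 6 14 5 1)| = 13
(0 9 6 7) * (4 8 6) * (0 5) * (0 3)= (0 9 4 8 6 7 5 3)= [9, 1, 2, 0, 8, 3, 7, 5, 6, 4]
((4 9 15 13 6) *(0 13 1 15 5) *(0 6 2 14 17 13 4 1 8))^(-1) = (0 8 15 1 6 5 9 4)(2 13 17 14)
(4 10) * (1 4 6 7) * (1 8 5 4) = (4 10 6 7 8 5) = [0, 1, 2, 3, 10, 4, 7, 8, 5, 9, 6]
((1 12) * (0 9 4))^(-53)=((0 9 4)(1 12))^(-53)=(0 9 4)(1 12)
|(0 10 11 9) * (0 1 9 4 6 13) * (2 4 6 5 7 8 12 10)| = |(0 2 4 5 7 8 12 10 11 6 13)(1 9)| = 22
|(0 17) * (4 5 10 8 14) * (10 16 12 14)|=10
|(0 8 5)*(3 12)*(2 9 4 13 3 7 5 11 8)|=18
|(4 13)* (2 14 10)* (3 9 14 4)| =|(2 4 13 3 9 14 10)| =7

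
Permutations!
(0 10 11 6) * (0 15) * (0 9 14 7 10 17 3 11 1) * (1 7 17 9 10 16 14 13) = (0 9 13 1)(3 11 6 15 10 7 16 14 17) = [9, 0, 2, 11, 4, 5, 15, 16, 8, 13, 7, 6, 12, 1, 17, 10, 14, 3]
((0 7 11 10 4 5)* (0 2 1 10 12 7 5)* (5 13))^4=(0 1 13 10 5 4 2)(7 11 12)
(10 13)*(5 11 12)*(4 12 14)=(4 12 5 11 14)(10 13)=[0, 1, 2, 3, 12, 11, 6, 7, 8, 9, 13, 14, 5, 10, 4]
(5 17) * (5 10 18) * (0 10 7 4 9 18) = (0 10)(4 9 18 5 17 7) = [10, 1, 2, 3, 9, 17, 6, 4, 8, 18, 0, 11, 12, 13, 14, 15, 16, 7, 5]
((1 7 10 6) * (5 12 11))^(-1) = ((1 7 10 6)(5 12 11))^(-1) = (1 6 10 7)(5 11 12)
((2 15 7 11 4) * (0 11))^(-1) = ((0 11 4 2 15 7))^(-1) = (0 7 15 2 4 11)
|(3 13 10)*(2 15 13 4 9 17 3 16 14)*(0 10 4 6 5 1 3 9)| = |(0 10 16 14 2 15 13 4)(1 3 6 5)(9 17)| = 8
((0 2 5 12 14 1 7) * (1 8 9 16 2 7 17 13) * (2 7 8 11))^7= (0 9 7 8 16)(1 17 13)(2 12 11 5 14)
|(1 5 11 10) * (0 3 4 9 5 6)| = 9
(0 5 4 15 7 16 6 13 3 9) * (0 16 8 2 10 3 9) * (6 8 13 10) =(0 5 4 15 7 13 9 16 8 2 6 10 3) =[5, 1, 6, 0, 15, 4, 10, 13, 2, 16, 3, 11, 12, 9, 14, 7, 8]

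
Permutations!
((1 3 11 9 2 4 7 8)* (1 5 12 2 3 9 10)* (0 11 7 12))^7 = (0 8 3 1 11 5 7 9 10)(2 4 12)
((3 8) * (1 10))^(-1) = (1 10)(3 8)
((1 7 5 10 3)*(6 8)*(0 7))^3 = (0 10)(1 5)(3 7)(6 8) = ((0 7 5 10 3 1)(6 8))^3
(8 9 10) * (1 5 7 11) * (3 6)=(1 5 7 11)(3 6)(8 9 10)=[0, 5, 2, 6, 4, 7, 3, 11, 9, 10, 8, 1]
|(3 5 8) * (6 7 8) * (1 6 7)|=4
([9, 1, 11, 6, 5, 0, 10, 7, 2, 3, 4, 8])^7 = (2 11 8)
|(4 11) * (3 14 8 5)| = 4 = |(3 14 8 5)(4 11)|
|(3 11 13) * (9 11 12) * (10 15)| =|(3 12 9 11 13)(10 15)| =10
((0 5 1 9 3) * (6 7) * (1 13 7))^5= ((0 5 13 7 6 1 9 3))^5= (0 1 13 3 6 5 9 7)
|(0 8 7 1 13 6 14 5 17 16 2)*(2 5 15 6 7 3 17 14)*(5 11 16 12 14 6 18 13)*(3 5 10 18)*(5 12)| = |(0 8 12 14 15 3 17 5 6 2)(1 10 18 13 7)(11 16)| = 10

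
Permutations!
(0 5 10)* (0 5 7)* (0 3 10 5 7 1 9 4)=[1, 9, 2, 10, 0, 5, 6, 3, 8, 4, 7]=(0 1 9 4)(3 10 7)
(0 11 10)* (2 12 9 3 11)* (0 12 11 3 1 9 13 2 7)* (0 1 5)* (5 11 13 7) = (0 5)(1 9 11 10 12 7)(2 13) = [5, 9, 13, 3, 4, 0, 6, 1, 8, 11, 12, 10, 7, 2]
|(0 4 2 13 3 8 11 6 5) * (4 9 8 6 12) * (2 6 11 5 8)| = 11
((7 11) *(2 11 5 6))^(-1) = ((2 11 7 5 6))^(-1) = (2 6 5 7 11)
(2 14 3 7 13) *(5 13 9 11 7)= (2 14 3 5 13)(7 9 11)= [0, 1, 14, 5, 4, 13, 6, 9, 8, 11, 10, 7, 12, 2, 3]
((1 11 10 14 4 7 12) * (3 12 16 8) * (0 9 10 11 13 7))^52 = (0 10 4 9 14)(1 16 12 7 3 13 8)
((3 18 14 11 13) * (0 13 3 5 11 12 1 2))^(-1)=((0 13 5 11 3 18 14 12 1 2))^(-1)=(0 2 1 12 14 18 3 11 5 13)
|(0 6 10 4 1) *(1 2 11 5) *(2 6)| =15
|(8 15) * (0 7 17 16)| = 4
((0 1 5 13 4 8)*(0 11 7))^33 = (0 1 5 13 4 8 11 7)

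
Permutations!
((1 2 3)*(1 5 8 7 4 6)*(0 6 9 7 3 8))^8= (0 6 1 2 8 3 5)(4 7 9)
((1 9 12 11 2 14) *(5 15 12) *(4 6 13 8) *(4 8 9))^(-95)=(1 9 11 4 5 2 6 15 14 13 12)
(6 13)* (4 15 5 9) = (4 15 5 9)(6 13) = [0, 1, 2, 3, 15, 9, 13, 7, 8, 4, 10, 11, 12, 6, 14, 5]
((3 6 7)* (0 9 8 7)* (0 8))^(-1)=(0 9)(3 7 8 6)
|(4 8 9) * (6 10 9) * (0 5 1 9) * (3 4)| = 9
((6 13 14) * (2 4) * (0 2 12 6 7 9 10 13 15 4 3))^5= (0 3 2)(4 12 6 15)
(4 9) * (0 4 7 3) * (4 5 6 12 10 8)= (0 5 6 12 10 8 4 9 7 3)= [5, 1, 2, 0, 9, 6, 12, 3, 4, 7, 8, 11, 10]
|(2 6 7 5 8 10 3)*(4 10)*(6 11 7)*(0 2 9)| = 10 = |(0 2 11 7 5 8 4 10 3 9)|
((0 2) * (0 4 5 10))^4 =((0 2 4 5 10))^4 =(0 10 5 4 2)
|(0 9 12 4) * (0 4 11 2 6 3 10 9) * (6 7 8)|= 9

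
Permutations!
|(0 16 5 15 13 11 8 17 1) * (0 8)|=6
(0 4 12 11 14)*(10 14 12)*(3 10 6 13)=(0 4 6 13 3 10 14)(11 12)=[4, 1, 2, 10, 6, 5, 13, 7, 8, 9, 14, 12, 11, 3, 0]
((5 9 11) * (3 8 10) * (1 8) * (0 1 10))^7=((0 1 8)(3 10)(5 9 11))^7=(0 1 8)(3 10)(5 9 11)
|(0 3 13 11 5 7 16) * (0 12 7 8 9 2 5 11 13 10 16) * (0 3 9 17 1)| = 35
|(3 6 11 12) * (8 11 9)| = |(3 6 9 8 11 12)| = 6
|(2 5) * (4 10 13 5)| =5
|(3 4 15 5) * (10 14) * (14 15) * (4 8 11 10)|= 6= |(3 8 11 10 15 5)(4 14)|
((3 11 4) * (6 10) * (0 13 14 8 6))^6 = (14)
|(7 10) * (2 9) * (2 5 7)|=|(2 9 5 7 10)|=5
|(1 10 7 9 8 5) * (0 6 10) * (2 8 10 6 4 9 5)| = 14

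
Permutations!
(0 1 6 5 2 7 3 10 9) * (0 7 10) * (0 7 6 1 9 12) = (0 9 6 5 2 10 12)(3 7) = [9, 1, 10, 7, 4, 2, 5, 3, 8, 6, 12, 11, 0]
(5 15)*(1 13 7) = (1 13 7)(5 15) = [0, 13, 2, 3, 4, 15, 6, 1, 8, 9, 10, 11, 12, 7, 14, 5]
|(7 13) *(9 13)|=|(7 9 13)|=3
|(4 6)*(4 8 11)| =|(4 6 8 11)| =4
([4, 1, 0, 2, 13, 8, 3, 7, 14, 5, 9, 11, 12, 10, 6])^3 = [10, 1, 13, 4, 9, 6, 0, 7, 3, 14, 8, 11, 12, 5, 2]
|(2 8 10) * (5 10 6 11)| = 6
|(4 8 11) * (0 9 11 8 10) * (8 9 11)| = |(0 11 4 10)(8 9)| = 4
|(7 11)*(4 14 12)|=6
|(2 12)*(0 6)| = 2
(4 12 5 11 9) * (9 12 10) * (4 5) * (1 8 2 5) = [0, 8, 5, 3, 10, 11, 6, 7, 2, 1, 9, 12, 4] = (1 8 2 5 11 12 4 10 9)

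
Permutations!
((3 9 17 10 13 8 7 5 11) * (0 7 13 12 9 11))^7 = ((0 7 5)(3 11)(8 13)(9 17 10 12))^7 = (0 7 5)(3 11)(8 13)(9 12 10 17)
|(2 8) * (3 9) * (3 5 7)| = 4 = |(2 8)(3 9 5 7)|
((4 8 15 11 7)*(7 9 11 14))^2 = (4 15 7 8 14)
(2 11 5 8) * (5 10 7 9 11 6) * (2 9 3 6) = [0, 1, 2, 6, 4, 8, 5, 3, 9, 11, 7, 10] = (3 6 5 8 9 11 10 7)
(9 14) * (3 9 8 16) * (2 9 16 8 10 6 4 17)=[0, 1, 9, 16, 17, 5, 4, 7, 8, 14, 6, 11, 12, 13, 10, 15, 3, 2]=(2 9 14 10 6 4 17)(3 16)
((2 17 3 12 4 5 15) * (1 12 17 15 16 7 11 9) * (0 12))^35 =((0 12 4 5 16 7 11 9 1)(2 15)(3 17))^35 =(0 1 9 11 7 16 5 4 12)(2 15)(3 17)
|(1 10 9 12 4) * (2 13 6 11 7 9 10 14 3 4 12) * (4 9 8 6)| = 28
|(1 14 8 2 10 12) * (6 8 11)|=8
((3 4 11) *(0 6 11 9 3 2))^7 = (0 2 11 6)(3 4 9)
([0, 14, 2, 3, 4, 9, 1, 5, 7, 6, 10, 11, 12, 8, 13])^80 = (14)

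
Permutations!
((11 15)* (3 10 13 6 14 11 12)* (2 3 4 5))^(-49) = (2 11 3 15 10 12 13 4 6 5 14)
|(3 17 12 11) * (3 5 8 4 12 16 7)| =20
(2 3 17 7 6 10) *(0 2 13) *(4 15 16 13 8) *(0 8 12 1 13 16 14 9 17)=(0 2 3)(1 13 8 4 15 14 9 17 7 6 10 12)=[2, 13, 3, 0, 15, 5, 10, 6, 4, 17, 12, 11, 1, 8, 9, 14, 16, 7]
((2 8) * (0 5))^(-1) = (0 5)(2 8)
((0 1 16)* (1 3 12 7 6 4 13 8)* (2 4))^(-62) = ((0 3 12 7 6 2 4 13 8 1 16))^(-62) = (0 6 8 3 2 1 12 4 16 7 13)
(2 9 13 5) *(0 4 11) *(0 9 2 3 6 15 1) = (0 4 11 9 13 5 3 6 15 1) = [4, 0, 2, 6, 11, 3, 15, 7, 8, 13, 10, 9, 12, 5, 14, 1]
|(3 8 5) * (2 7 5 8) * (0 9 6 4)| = |(0 9 6 4)(2 7 5 3)| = 4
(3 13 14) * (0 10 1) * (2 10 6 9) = [6, 0, 10, 13, 4, 5, 9, 7, 8, 2, 1, 11, 12, 14, 3] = (0 6 9 2 10 1)(3 13 14)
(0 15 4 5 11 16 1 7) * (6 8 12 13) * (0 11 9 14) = (0 15 4 5 9 14)(1 7 11 16)(6 8 12 13) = [15, 7, 2, 3, 5, 9, 8, 11, 12, 14, 10, 16, 13, 6, 0, 4, 1]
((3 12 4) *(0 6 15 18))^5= ((0 6 15 18)(3 12 4))^5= (0 6 15 18)(3 4 12)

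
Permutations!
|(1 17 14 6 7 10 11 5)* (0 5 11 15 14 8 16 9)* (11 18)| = |(0 5 1 17 8 16 9)(6 7 10 15 14)(11 18)| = 70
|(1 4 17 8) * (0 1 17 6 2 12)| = |(0 1 4 6 2 12)(8 17)| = 6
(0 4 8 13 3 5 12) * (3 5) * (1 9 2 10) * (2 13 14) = (0 4 8 14 2 10 1 9 13 5 12) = [4, 9, 10, 3, 8, 12, 6, 7, 14, 13, 1, 11, 0, 5, 2]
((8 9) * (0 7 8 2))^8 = (0 9 7 2 8)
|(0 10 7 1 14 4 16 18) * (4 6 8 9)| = 11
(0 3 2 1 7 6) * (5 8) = (0 3 2 1 7 6)(5 8) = [3, 7, 1, 2, 4, 8, 0, 6, 5]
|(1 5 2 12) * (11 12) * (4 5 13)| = 7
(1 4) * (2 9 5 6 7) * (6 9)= (1 4)(2 6 7)(5 9)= [0, 4, 6, 3, 1, 9, 7, 2, 8, 5]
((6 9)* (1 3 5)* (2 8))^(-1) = (1 5 3)(2 8)(6 9) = ((1 3 5)(2 8)(6 9))^(-1)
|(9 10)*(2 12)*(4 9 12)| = |(2 4 9 10 12)| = 5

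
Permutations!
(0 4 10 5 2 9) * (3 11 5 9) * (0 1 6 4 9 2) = (0 9 1 6 4 10 2 3 11 5) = [9, 6, 3, 11, 10, 0, 4, 7, 8, 1, 2, 5]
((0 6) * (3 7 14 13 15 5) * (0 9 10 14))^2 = (0 9 14 15 3)(5 7 6 10 13)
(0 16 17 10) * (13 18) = (0 16 17 10)(13 18) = [16, 1, 2, 3, 4, 5, 6, 7, 8, 9, 0, 11, 12, 18, 14, 15, 17, 10, 13]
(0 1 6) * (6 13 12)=(0 1 13 12 6)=[1, 13, 2, 3, 4, 5, 0, 7, 8, 9, 10, 11, 6, 12]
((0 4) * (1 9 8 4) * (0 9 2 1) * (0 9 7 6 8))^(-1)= (0 9)(1 2)(4 8 6 7)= ((0 9)(1 2)(4 7 6 8))^(-1)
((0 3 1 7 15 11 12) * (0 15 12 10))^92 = (0 12)(1 11)(3 15)(7 10)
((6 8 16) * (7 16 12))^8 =(6 7 8 16 12)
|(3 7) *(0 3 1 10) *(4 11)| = |(0 3 7 1 10)(4 11)| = 10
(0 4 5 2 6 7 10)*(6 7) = (0 4 5 2 7 10) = [4, 1, 7, 3, 5, 2, 6, 10, 8, 9, 0]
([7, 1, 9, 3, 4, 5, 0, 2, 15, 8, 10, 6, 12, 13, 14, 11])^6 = [11, 1, 0, 3, 4, 5, 15, 6, 2, 7, 10, 8, 12, 13, 14, 9]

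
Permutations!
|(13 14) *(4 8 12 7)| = 4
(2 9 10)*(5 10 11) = [0, 1, 9, 3, 4, 10, 6, 7, 8, 11, 2, 5] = (2 9 11 5 10)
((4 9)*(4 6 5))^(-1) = ((4 9 6 5))^(-1) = (4 5 6 9)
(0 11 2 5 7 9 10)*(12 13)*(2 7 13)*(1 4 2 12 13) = [11, 4, 5, 3, 2, 1, 6, 9, 8, 10, 0, 7, 12, 13] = (13)(0 11 7 9 10)(1 4 2 5)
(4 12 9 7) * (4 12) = (7 12 9) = [0, 1, 2, 3, 4, 5, 6, 12, 8, 7, 10, 11, 9]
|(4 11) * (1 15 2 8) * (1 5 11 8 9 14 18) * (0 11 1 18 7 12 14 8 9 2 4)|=6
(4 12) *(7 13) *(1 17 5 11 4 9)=(1 17 5 11 4 12 9)(7 13)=[0, 17, 2, 3, 12, 11, 6, 13, 8, 1, 10, 4, 9, 7, 14, 15, 16, 5]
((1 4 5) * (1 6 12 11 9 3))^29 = (1 11 5 3 12 4 9 6)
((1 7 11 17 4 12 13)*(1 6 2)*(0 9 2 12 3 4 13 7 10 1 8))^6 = ((0 9 2 8)(1 10)(3 4)(6 12 7 11 17 13))^6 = (17)(0 2)(8 9)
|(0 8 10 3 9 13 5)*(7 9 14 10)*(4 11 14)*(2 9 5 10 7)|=12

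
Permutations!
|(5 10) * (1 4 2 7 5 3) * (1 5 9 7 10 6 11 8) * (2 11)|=|(1 4 11 8)(2 10 3 5 6)(7 9)|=20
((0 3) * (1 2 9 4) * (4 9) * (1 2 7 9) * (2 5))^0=(9)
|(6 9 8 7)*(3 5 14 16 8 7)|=15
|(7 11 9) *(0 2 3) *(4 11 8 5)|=|(0 2 3)(4 11 9 7 8 5)|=6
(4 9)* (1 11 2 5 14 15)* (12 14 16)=(1 11 2 5 16 12 14 15)(4 9)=[0, 11, 5, 3, 9, 16, 6, 7, 8, 4, 10, 2, 14, 13, 15, 1, 12]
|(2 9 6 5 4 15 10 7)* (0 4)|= 9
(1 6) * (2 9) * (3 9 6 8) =(1 8 3 9 2 6) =[0, 8, 6, 9, 4, 5, 1, 7, 3, 2]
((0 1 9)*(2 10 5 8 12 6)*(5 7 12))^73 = (0 1 9)(2 12 10 6 7)(5 8)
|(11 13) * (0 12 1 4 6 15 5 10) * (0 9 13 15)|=|(0 12 1 4 6)(5 10 9 13 11 15)|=30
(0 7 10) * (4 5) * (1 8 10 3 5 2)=[7, 8, 1, 5, 2, 4, 6, 3, 10, 9, 0]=(0 7 3 5 4 2 1 8 10)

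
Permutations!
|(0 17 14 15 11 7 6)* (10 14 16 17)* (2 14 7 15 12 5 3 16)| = 28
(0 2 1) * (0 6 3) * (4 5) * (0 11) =(0 2 1 6 3 11)(4 5) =[2, 6, 1, 11, 5, 4, 3, 7, 8, 9, 10, 0]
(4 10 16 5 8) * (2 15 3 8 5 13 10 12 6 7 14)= [0, 1, 15, 8, 12, 5, 7, 14, 4, 9, 16, 11, 6, 10, 2, 3, 13]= (2 15 3 8 4 12 6 7 14)(10 16 13)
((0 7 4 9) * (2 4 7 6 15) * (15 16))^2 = (0 16 2 9 6 15 4)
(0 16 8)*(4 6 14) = (0 16 8)(4 6 14) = [16, 1, 2, 3, 6, 5, 14, 7, 0, 9, 10, 11, 12, 13, 4, 15, 8]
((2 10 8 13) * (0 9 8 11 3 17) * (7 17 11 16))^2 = (0 8 2 16 17 9 13 10 7)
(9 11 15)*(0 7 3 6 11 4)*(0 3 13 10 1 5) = [7, 5, 2, 6, 3, 0, 11, 13, 8, 4, 1, 15, 12, 10, 14, 9] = (0 7 13 10 1 5)(3 6 11 15 9 4)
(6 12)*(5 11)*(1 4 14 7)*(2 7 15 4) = (1 2 7)(4 14 15)(5 11)(6 12) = [0, 2, 7, 3, 14, 11, 12, 1, 8, 9, 10, 5, 6, 13, 15, 4]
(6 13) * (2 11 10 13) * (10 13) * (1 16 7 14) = (1 16 7 14)(2 11 13 6) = [0, 16, 11, 3, 4, 5, 2, 14, 8, 9, 10, 13, 12, 6, 1, 15, 7]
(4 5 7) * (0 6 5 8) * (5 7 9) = [6, 1, 2, 3, 8, 9, 7, 4, 0, 5] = (0 6 7 4 8)(5 9)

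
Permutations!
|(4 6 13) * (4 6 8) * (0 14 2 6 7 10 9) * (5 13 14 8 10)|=15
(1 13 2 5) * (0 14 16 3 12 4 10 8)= [14, 13, 5, 12, 10, 1, 6, 7, 0, 9, 8, 11, 4, 2, 16, 15, 3]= (0 14 16 3 12 4 10 8)(1 13 2 5)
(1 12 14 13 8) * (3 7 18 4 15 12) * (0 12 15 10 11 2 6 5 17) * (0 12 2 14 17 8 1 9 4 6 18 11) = (0 2 18 6 5 8 9 4 10)(1 3 7 11 14 13)(12 17) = [2, 3, 18, 7, 10, 8, 5, 11, 9, 4, 0, 14, 17, 1, 13, 15, 16, 12, 6]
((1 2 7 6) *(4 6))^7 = (1 7 6 2 4)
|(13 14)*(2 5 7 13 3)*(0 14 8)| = 8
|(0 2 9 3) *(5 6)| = 4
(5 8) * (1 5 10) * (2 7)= (1 5 8 10)(2 7)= [0, 5, 7, 3, 4, 8, 6, 2, 10, 9, 1]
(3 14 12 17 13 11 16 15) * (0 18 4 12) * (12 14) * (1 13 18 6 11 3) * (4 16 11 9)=(0 6 9 4 14)(1 13 3 12 17 18 16 15)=[6, 13, 2, 12, 14, 5, 9, 7, 8, 4, 10, 11, 17, 3, 0, 1, 15, 18, 16]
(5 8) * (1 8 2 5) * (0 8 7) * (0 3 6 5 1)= [8, 7, 1, 6, 4, 2, 5, 3, 0]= (0 8)(1 7 3 6 5 2)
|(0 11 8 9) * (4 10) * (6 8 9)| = 6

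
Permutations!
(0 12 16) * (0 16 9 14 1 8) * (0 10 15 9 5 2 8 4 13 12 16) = (0 16)(1 4 13 12 5 2 8 10 15 9 14) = [16, 4, 8, 3, 13, 2, 6, 7, 10, 14, 15, 11, 5, 12, 1, 9, 0]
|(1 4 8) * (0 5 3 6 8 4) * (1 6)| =4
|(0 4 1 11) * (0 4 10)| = 6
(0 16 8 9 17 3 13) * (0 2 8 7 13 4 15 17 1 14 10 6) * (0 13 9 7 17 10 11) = [16, 14, 8, 4, 15, 5, 13, 9, 7, 1, 6, 0, 12, 2, 11, 10, 17, 3] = (0 16 17 3 4 15 10 6 13 2 8 7 9 1 14 11)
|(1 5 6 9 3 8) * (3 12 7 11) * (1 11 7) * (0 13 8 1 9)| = 8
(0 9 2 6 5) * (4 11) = [9, 1, 6, 3, 11, 0, 5, 7, 8, 2, 10, 4] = (0 9 2 6 5)(4 11)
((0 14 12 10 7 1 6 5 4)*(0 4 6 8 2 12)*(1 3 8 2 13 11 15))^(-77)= ((0 14)(1 2 12 10 7 3 8 13 11 15)(5 6))^(-77)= (0 14)(1 10 8 15 12 3 11 2 7 13)(5 6)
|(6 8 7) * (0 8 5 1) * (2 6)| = 7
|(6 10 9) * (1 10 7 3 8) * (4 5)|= 14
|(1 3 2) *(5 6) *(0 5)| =3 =|(0 5 6)(1 3 2)|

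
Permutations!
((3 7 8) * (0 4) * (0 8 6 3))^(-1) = (0 8 4)(3 6 7)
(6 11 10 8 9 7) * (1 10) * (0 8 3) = (0 8 9 7 6 11 1 10 3) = [8, 10, 2, 0, 4, 5, 11, 6, 9, 7, 3, 1]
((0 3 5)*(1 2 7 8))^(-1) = (0 5 3)(1 8 7 2)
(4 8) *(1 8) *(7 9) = (1 8 4)(7 9) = [0, 8, 2, 3, 1, 5, 6, 9, 4, 7]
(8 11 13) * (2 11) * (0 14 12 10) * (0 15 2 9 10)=(0 14 12)(2 11 13 8 9 10 15)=[14, 1, 11, 3, 4, 5, 6, 7, 9, 10, 15, 13, 0, 8, 12, 2]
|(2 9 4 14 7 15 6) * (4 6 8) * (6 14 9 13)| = |(2 13 6)(4 9 14 7 15 8)| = 6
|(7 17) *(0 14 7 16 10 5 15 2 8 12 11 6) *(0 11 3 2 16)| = |(0 14 7 17)(2 8 12 3)(5 15 16 10)(6 11)| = 4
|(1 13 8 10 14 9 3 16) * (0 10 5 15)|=|(0 10 14 9 3 16 1 13 8 5 15)|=11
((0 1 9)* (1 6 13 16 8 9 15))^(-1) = ((0 6 13 16 8 9)(1 15))^(-1) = (0 9 8 16 13 6)(1 15)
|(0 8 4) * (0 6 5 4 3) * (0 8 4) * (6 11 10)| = |(0 4 11 10 6 5)(3 8)| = 6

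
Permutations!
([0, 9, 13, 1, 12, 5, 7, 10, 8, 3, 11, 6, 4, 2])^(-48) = [0, 1, 2, 3, 4, 5, 6, 7, 8, 9, 10, 11, 12, 13]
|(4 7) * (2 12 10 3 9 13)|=6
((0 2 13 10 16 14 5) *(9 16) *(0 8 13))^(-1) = ((0 2)(5 8 13 10 9 16 14))^(-1) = (0 2)(5 14 16 9 10 13 8)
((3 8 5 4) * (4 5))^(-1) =((3 8 4))^(-1) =(3 4 8)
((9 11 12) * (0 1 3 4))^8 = (9 12 11)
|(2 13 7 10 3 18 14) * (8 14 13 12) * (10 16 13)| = 12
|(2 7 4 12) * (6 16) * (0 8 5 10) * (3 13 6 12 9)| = 36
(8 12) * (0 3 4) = (0 3 4)(8 12) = [3, 1, 2, 4, 0, 5, 6, 7, 12, 9, 10, 11, 8]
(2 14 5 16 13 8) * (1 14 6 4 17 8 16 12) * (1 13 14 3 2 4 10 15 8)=(1 3 2 6 10 15 8 4 17)(5 12 13 16 14)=[0, 3, 6, 2, 17, 12, 10, 7, 4, 9, 15, 11, 13, 16, 5, 8, 14, 1]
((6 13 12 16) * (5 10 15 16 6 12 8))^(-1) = ((5 10 15 16 12 6 13 8))^(-1) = (5 8 13 6 12 16 15 10)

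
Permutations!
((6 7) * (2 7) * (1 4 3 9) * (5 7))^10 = (1 3)(2 7)(4 9)(5 6) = ((1 4 3 9)(2 5 7 6))^10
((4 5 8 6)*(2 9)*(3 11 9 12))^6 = ((2 12 3 11 9)(4 5 8 6))^6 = (2 12 3 11 9)(4 8)(5 6)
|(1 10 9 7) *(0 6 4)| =12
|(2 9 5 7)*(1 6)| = |(1 6)(2 9 5 7)| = 4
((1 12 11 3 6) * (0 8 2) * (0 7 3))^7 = ((0 8 2 7 3 6 1 12 11))^7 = (0 12 6 7 8 11 1 3 2)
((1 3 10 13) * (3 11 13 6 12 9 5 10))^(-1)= ((1 11 13)(5 10 6 12 9))^(-1)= (1 13 11)(5 9 12 6 10)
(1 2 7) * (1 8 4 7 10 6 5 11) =(1 2 10 6 5 11)(4 7 8) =[0, 2, 10, 3, 7, 11, 5, 8, 4, 9, 6, 1]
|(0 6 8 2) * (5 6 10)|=6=|(0 10 5 6 8 2)|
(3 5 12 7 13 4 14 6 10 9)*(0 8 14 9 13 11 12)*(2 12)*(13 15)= (0 8 14 6 10 15 13 4 9 3 5)(2 12 7 11)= [8, 1, 12, 5, 9, 0, 10, 11, 14, 3, 15, 2, 7, 4, 6, 13]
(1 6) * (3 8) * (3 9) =(1 6)(3 8 9) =[0, 6, 2, 8, 4, 5, 1, 7, 9, 3]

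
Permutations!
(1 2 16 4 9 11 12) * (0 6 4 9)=[6, 2, 16, 3, 0, 5, 4, 7, 8, 11, 10, 12, 1, 13, 14, 15, 9]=(0 6 4)(1 2 16 9 11 12)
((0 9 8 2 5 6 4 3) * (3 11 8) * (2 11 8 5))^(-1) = (0 3 9)(4 6 5 11 8)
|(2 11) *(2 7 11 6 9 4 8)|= 10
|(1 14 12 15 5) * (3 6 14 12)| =12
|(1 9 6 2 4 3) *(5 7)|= |(1 9 6 2 4 3)(5 7)|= 6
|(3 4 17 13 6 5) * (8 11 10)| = 6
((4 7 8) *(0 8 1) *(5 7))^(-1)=(0 1 7 5 4 8)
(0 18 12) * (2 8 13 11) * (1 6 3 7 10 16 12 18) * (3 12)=[1, 6, 8, 7, 4, 5, 12, 10, 13, 9, 16, 2, 0, 11, 14, 15, 3, 17, 18]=(18)(0 1 6 12)(2 8 13 11)(3 7 10 16)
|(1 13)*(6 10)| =2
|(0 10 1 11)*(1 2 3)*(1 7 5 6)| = |(0 10 2 3 7 5 6 1 11)| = 9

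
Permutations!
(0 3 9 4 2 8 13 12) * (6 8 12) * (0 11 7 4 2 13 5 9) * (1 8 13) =[3, 8, 12, 0, 1, 9, 13, 4, 5, 2, 10, 7, 11, 6] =(0 3)(1 8 5 9 2 12 11 7 4)(6 13)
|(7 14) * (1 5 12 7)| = |(1 5 12 7 14)| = 5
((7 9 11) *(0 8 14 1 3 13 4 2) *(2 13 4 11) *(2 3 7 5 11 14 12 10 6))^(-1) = (0 2 6 10 12 8)(1 14 13 4 3 9 7)(5 11) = ((0 8 12 10 6 2)(1 7 9 3 4 13 14)(5 11))^(-1)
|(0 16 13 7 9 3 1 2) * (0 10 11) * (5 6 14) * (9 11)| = |(0 16 13 7 11)(1 2 10 9 3)(5 6 14)| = 15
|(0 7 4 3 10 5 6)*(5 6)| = |(0 7 4 3 10 6)| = 6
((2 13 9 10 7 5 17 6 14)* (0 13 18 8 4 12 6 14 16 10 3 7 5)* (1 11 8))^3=((0 13 9 3 7)(1 11 8 4 12 6 16 10 5 17 14 2 18))^3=(0 3 13 7 9)(1 4 16 17 18 8 6 5 2 11 12 10 14)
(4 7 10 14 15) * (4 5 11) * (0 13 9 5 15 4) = (15)(0 13 9 5 11)(4 7 10 14) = [13, 1, 2, 3, 7, 11, 6, 10, 8, 5, 14, 0, 12, 9, 4, 15]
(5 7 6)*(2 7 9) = (2 7 6 5 9) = [0, 1, 7, 3, 4, 9, 5, 6, 8, 2]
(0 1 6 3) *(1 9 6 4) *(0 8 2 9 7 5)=(0 7 5)(1 4)(2 9 6 3 8)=[7, 4, 9, 8, 1, 0, 3, 5, 2, 6]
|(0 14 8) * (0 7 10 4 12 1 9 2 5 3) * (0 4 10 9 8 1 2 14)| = 5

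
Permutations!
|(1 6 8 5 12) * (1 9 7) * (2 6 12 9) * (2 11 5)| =6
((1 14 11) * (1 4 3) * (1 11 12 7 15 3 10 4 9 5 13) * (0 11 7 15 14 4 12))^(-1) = (0 14 7 3 15 12 10 4 1 13 5 9 11)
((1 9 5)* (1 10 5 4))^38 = (10)(1 4 9)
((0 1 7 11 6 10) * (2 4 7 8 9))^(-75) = (0 4)(1 7)(2 10)(6 9)(8 11)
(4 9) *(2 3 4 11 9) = [0, 1, 3, 4, 2, 5, 6, 7, 8, 11, 10, 9] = (2 3 4)(9 11)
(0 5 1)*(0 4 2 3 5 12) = [12, 4, 3, 5, 2, 1, 6, 7, 8, 9, 10, 11, 0] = (0 12)(1 4 2 3 5)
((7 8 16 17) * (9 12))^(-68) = (17)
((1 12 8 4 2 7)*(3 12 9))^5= ((1 9 3 12 8 4 2 7))^5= (1 4 3 7 8 9 2 12)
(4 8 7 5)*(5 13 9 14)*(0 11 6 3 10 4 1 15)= (0 11 6 3 10 4 8 7 13 9 14 5 1 15)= [11, 15, 2, 10, 8, 1, 3, 13, 7, 14, 4, 6, 12, 9, 5, 0]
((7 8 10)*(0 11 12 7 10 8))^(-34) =((0 11 12 7))^(-34) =(0 12)(7 11)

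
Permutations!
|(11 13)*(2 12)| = |(2 12)(11 13)| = 2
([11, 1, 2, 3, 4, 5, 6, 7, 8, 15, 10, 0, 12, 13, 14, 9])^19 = [11, 1, 2, 3, 4, 5, 6, 7, 8, 15, 10, 0, 12, 13, 14, 9]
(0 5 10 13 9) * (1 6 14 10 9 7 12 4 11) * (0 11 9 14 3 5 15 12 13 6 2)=(0 15 12 4 9 11 1 2)(3 5 14 10 6)(7 13)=[15, 2, 0, 5, 9, 14, 3, 13, 8, 11, 6, 1, 4, 7, 10, 12]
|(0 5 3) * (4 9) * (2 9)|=|(0 5 3)(2 9 4)|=3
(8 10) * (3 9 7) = (3 9 7)(8 10) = [0, 1, 2, 9, 4, 5, 6, 3, 10, 7, 8]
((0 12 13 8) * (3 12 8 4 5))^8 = ((0 8)(3 12 13 4 5))^8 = (3 4 12 5 13)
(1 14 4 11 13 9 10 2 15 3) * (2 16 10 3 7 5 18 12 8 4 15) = (1 14 15 7 5 18 12 8 4 11 13 9 3)(10 16) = [0, 14, 2, 1, 11, 18, 6, 5, 4, 3, 16, 13, 8, 9, 15, 7, 10, 17, 12]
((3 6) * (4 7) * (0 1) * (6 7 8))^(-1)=(0 1)(3 6 8 4 7)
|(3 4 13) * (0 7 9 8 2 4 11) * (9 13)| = 20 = |(0 7 13 3 11)(2 4 9 8)|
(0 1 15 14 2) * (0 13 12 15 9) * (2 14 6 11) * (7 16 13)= (0 1 9)(2 7 16 13 12 15 6 11)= [1, 9, 7, 3, 4, 5, 11, 16, 8, 0, 10, 2, 15, 12, 14, 6, 13]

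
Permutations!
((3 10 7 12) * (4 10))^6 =((3 4 10 7 12))^6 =(3 4 10 7 12)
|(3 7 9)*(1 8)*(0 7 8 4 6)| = 8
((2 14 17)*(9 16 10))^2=(2 17 14)(9 10 16)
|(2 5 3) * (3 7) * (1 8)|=4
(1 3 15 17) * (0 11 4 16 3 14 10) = [11, 14, 2, 15, 16, 5, 6, 7, 8, 9, 0, 4, 12, 13, 10, 17, 3, 1] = (0 11 4 16 3 15 17 1 14 10)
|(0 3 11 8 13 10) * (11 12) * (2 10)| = 8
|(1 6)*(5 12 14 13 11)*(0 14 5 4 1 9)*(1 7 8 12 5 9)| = 18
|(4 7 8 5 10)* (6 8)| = |(4 7 6 8 5 10)| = 6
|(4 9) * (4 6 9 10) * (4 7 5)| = 4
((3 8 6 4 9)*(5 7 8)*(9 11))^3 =((3 5 7 8 6 4 11 9))^3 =(3 8 11 5 6 9 7 4)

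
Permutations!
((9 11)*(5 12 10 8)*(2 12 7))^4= ((2 12 10 8 5 7)(9 11))^4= (2 5 10)(7 8 12)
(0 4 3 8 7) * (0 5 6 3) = [4, 1, 2, 8, 0, 6, 3, 5, 7] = (0 4)(3 8 7 5 6)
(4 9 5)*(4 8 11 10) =(4 9 5 8 11 10) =[0, 1, 2, 3, 9, 8, 6, 7, 11, 5, 4, 10]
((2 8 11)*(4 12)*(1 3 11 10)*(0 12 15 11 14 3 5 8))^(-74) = (0 11 4)(1 8)(2 15 12)(5 10)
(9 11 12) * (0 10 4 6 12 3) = [10, 1, 2, 0, 6, 5, 12, 7, 8, 11, 4, 3, 9] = (0 10 4 6 12 9 11 3)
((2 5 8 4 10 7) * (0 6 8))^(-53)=((0 6 8 4 10 7 2 5))^(-53)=(0 4 2 6 10 5 8 7)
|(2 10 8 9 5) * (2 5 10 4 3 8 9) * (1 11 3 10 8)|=|(1 11 3)(2 4 10 9 8)|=15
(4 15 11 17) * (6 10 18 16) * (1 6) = (1 6 10 18 16)(4 15 11 17) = [0, 6, 2, 3, 15, 5, 10, 7, 8, 9, 18, 17, 12, 13, 14, 11, 1, 4, 16]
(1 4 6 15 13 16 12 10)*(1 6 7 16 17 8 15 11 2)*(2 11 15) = (1 4 7 16 12 10 6 15 13 17 8 2) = [0, 4, 1, 3, 7, 5, 15, 16, 2, 9, 6, 11, 10, 17, 14, 13, 12, 8]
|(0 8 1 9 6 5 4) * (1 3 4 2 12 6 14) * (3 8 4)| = |(0 4)(1 9 14)(2 12 6 5)| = 12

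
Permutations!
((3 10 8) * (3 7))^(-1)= ((3 10 8 7))^(-1)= (3 7 8 10)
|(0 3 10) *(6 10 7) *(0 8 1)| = |(0 3 7 6 10 8 1)| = 7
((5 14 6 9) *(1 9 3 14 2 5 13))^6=(14)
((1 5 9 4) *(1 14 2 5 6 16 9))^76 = (1 4)(2 16)(5 9)(6 14)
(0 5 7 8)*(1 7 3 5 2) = (0 2 1 7 8)(3 5) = [2, 7, 1, 5, 4, 3, 6, 8, 0]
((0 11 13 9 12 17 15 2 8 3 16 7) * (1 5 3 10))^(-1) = (0 7 16 3 5 1 10 8 2 15 17 12 9 13 11)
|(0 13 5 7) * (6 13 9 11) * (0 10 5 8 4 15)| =24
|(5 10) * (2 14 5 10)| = 3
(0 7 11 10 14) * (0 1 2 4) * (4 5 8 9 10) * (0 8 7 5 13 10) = (0 5 7 11 4 8 9)(1 2 13 10 14) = [5, 2, 13, 3, 8, 7, 6, 11, 9, 0, 14, 4, 12, 10, 1]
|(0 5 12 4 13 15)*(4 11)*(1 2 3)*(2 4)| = |(0 5 12 11 2 3 1 4 13 15)| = 10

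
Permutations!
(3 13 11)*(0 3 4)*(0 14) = (0 3 13 11 4 14) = [3, 1, 2, 13, 14, 5, 6, 7, 8, 9, 10, 4, 12, 11, 0]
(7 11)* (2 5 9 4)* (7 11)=(11)(2 5 9 4)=[0, 1, 5, 3, 2, 9, 6, 7, 8, 4, 10, 11]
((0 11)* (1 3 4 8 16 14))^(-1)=((0 11)(1 3 4 8 16 14))^(-1)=(0 11)(1 14 16 8 4 3)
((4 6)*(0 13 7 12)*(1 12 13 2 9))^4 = (13)(0 12 1 9 2)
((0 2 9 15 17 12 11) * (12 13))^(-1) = ((0 2 9 15 17 13 12 11))^(-1) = (0 11 12 13 17 15 9 2)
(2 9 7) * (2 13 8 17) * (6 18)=(2 9 7 13 8 17)(6 18)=[0, 1, 9, 3, 4, 5, 18, 13, 17, 7, 10, 11, 12, 8, 14, 15, 16, 2, 6]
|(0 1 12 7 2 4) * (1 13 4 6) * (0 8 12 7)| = 20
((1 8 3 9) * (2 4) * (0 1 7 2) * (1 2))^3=((0 2 4)(1 8 3 9 7))^3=(1 9 8 7 3)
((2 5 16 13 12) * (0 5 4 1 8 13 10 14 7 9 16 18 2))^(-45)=(18)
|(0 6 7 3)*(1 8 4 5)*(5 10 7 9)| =10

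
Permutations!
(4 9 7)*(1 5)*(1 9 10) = (1 5 9 7 4 10) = [0, 5, 2, 3, 10, 9, 6, 4, 8, 7, 1]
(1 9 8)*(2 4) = [0, 9, 4, 3, 2, 5, 6, 7, 1, 8] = (1 9 8)(2 4)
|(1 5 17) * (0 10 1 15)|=|(0 10 1 5 17 15)|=6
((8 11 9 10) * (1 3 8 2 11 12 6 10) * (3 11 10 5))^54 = (3 5 6 12 8)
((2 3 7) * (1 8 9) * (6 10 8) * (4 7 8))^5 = ((1 6 10 4 7 2 3 8 9))^5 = (1 2 6 3 10 8 4 9 7)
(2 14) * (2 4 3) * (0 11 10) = (0 11 10)(2 14 4 3) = [11, 1, 14, 2, 3, 5, 6, 7, 8, 9, 0, 10, 12, 13, 4]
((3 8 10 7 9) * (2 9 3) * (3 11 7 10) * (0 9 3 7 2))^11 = ((0 9)(2 3 8 7 11))^11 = (0 9)(2 3 8 7 11)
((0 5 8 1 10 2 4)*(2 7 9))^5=((0 5 8 1 10 7 9 2 4))^5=(0 7 5 9 8 2 1 4 10)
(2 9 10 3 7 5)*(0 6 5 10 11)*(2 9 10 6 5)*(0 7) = (0 5 9 11 7 6 2 10 3) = [5, 1, 10, 0, 4, 9, 2, 6, 8, 11, 3, 7]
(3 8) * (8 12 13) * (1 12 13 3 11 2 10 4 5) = (1 12 3 13 8 11 2 10 4 5) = [0, 12, 10, 13, 5, 1, 6, 7, 11, 9, 4, 2, 3, 8]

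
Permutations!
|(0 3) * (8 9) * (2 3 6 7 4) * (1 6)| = 14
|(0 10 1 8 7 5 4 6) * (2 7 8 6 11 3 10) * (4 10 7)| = 10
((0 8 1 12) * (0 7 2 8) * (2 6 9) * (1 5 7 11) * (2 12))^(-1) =((1 2 8 5 7 6 9 12 11))^(-1) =(1 11 12 9 6 7 5 8 2)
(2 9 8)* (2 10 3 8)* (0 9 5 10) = (0 9 2 5 10 3 8) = [9, 1, 5, 8, 4, 10, 6, 7, 0, 2, 3]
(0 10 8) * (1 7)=[10, 7, 2, 3, 4, 5, 6, 1, 0, 9, 8]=(0 10 8)(1 7)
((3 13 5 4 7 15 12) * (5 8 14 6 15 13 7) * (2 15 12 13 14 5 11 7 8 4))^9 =(2 3 14 4)(5 12 7 13)(6 11 15 8)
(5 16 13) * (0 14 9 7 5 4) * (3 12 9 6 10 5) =(0 14 6 10 5 16 13 4)(3 12 9 7) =[14, 1, 2, 12, 0, 16, 10, 3, 8, 7, 5, 11, 9, 4, 6, 15, 13]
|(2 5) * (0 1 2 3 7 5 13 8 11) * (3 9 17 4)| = 6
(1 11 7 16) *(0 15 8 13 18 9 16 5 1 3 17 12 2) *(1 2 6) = [15, 11, 0, 17, 4, 2, 1, 5, 13, 16, 10, 7, 6, 18, 14, 8, 3, 12, 9] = (0 15 8 13 18 9 16 3 17 12 6 1 11 7 5 2)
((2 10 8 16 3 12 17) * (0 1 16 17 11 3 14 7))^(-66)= (0 7 14 16 1)(2 8)(10 17)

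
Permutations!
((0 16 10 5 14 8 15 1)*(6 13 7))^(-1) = (0 1 15 8 14 5 10 16)(6 7 13)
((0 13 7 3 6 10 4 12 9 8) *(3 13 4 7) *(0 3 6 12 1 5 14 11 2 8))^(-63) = (0 5 2 12 4 14 8 9 1 11 3)(6 10 7 13)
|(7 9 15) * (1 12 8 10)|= 12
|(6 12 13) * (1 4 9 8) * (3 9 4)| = 12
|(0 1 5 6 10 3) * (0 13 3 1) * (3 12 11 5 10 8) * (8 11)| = |(1 10)(3 13 12 8)(5 6 11)| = 12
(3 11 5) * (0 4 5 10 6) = (0 4 5 3 11 10 6) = [4, 1, 2, 11, 5, 3, 0, 7, 8, 9, 6, 10]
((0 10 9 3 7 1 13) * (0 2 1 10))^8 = ((1 13 2)(3 7 10 9))^8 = (1 2 13)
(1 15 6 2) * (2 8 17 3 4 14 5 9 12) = (1 15 6 8 17 3 4 14 5 9 12 2) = [0, 15, 1, 4, 14, 9, 8, 7, 17, 12, 10, 11, 2, 13, 5, 6, 16, 3]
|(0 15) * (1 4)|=2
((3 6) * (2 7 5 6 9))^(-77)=((2 7 5 6 3 9))^(-77)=(2 7 5 6 3 9)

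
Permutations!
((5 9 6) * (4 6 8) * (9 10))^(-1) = (4 8 9 10 5 6)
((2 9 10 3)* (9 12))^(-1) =((2 12 9 10 3))^(-1) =(2 3 10 9 12)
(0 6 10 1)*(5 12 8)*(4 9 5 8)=[6, 0, 2, 3, 9, 12, 10, 7, 8, 5, 1, 11, 4]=(0 6 10 1)(4 9 5 12)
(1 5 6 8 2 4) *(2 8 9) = (1 5 6 9 2 4) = [0, 5, 4, 3, 1, 6, 9, 7, 8, 2]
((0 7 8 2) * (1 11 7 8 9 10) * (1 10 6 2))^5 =((0 8 1 11 7 9 6 2))^5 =(0 9 1 2 7 8 6 11)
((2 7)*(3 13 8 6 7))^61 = (2 3 13 8 6 7)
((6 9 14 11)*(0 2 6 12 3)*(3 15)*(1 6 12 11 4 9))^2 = (0 12 3 2 15)(4 14 9)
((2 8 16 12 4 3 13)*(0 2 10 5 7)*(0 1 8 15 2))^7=((1 8 16 12 4 3 13 10 5 7)(2 15))^7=(1 10 4 8 5 3 16 7 13 12)(2 15)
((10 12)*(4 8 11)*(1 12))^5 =((1 12 10)(4 8 11))^5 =(1 10 12)(4 11 8)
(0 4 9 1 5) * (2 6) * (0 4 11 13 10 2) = [11, 5, 6, 3, 9, 4, 0, 7, 8, 1, 2, 13, 12, 10] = (0 11 13 10 2 6)(1 5 4 9)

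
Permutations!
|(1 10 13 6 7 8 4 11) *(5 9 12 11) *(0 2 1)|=13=|(0 2 1 10 13 6 7 8 4 5 9 12 11)|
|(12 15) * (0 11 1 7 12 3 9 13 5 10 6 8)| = 13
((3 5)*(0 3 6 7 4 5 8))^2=(0 8 3)(4 6)(5 7)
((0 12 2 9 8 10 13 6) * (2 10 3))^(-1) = (0 6 13 10 12)(2 3 8 9)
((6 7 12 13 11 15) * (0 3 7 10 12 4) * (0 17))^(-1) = (0 17 4 7 3)(6 15 11 13 12 10)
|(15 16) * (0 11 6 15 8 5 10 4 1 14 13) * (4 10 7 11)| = |(0 4 1 14 13)(5 7 11 6 15 16 8)| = 35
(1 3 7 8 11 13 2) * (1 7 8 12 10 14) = [0, 3, 7, 8, 4, 5, 6, 12, 11, 9, 14, 13, 10, 2, 1] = (1 3 8 11 13 2 7 12 10 14)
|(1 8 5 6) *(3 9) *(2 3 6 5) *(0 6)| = 7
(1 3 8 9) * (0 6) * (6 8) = (0 8 9 1 3 6) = [8, 3, 2, 6, 4, 5, 0, 7, 9, 1]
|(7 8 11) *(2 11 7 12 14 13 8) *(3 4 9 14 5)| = 11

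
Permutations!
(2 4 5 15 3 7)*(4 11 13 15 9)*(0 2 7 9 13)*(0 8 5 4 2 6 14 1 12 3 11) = [6, 12, 0, 9, 4, 13, 14, 7, 5, 2, 10, 8, 3, 15, 1, 11] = (0 6 14 1 12 3 9 2)(5 13 15 11 8)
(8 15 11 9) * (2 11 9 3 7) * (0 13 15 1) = [13, 0, 11, 7, 4, 5, 6, 2, 1, 8, 10, 3, 12, 15, 14, 9] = (0 13 15 9 8 1)(2 11 3 7)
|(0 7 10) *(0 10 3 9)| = |(10)(0 7 3 9)| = 4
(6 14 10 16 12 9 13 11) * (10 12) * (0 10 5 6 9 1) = (0 10 16 5 6 14 12 1)(9 13 11) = [10, 0, 2, 3, 4, 6, 14, 7, 8, 13, 16, 9, 1, 11, 12, 15, 5]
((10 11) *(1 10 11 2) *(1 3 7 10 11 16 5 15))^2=(1 16 15 11 5)(2 7)(3 10)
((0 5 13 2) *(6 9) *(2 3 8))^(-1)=((0 5 13 3 8 2)(6 9))^(-1)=(0 2 8 3 13 5)(6 9)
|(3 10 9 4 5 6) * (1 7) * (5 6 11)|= 10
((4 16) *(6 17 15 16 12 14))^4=(4 17 12 15 14 16 6)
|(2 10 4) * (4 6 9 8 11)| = |(2 10 6 9 8 11 4)| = 7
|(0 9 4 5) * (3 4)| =|(0 9 3 4 5)| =5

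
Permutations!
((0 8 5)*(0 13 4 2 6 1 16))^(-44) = (0 8 5 13 4 2 6 1 16)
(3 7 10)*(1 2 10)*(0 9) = (0 9)(1 2 10 3 7) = [9, 2, 10, 7, 4, 5, 6, 1, 8, 0, 3]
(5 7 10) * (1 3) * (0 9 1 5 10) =(10)(0 9 1 3 5 7) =[9, 3, 2, 5, 4, 7, 6, 0, 8, 1, 10]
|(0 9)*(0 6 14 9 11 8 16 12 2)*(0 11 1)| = |(0 1)(2 11 8 16 12)(6 14 9)| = 30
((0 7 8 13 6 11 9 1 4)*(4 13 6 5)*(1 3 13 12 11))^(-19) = ((0 7 8 6 1 12 11 9 3 13 5 4))^(-19) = (0 12 5 6 3 7 11 4 1 13 8 9)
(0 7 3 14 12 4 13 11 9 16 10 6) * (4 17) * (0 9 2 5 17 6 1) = [7, 0, 5, 14, 13, 17, 9, 3, 8, 16, 1, 2, 6, 11, 12, 15, 10, 4] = (0 7 3 14 12 6 9 16 10 1)(2 5 17 4 13 11)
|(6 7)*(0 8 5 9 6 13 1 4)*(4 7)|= 6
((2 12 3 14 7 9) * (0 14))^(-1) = ((0 14 7 9 2 12 3))^(-1) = (0 3 12 2 9 7 14)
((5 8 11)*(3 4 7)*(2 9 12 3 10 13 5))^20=(2 8 13 7 3 9 11 5 10 4 12)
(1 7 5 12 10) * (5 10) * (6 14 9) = (1 7 10)(5 12)(6 14 9) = [0, 7, 2, 3, 4, 12, 14, 10, 8, 6, 1, 11, 5, 13, 9]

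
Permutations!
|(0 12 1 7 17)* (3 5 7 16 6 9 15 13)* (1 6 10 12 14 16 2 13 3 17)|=|(0 14 16 10 12 6 9 15 3 5 7 1 2 13 17)|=15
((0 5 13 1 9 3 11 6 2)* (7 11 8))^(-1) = ((0 5 13 1 9 3 8 7 11 6 2))^(-1) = (0 2 6 11 7 8 3 9 1 13 5)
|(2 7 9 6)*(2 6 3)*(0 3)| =|(0 3 2 7 9)| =5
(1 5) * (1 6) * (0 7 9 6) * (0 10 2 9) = [7, 5, 9, 3, 4, 10, 1, 0, 8, 6, 2] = (0 7)(1 5 10 2 9 6)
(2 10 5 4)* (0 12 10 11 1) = [12, 0, 11, 3, 2, 4, 6, 7, 8, 9, 5, 1, 10] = (0 12 10 5 4 2 11 1)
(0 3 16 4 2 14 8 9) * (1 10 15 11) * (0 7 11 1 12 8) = (0 3 16 4 2 14)(1 10 15)(7 11 12 8 9) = [3, 10, 14, 16, 2, 5, 6, 11, 9, 7, 15, 12, 8, 13, 0, 1, 4]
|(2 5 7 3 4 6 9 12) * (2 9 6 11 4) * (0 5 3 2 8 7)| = |(0 5)(2 3 8 7)(4 11)(9 12)| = 4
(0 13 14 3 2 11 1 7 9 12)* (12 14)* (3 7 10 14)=(0 13 12)(1 10 14 7 9 3 2 11)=[13, 10, 11, 2, 4, 5, 6, 9, 8, 3, 14, 1, 0, 12, 7]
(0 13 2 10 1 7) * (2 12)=[13, 7, 10, 3, 4, 5, 6, 0, 8, 9, 1, 11, 2, 12]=(0 13 12 2 10 1 7)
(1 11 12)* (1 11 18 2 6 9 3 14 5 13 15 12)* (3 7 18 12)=(1 12 11)(2 6 9 7 18)(3 14 5 13 15)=[0, 12, 6, 14, 4, 13, 9, 18, 8, 7, 10, 1, 11, 15, 5, 3, 16, 17, 2]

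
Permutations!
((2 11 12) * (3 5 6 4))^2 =(2 12 11)(3 6)(4 5)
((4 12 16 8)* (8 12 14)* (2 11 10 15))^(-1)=((2 11 10 15)(4 14 8)(12 16))^(-1)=(2 15 10 11)(4 8 14)(12 16)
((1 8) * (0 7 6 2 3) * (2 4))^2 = (8)(0 6 2)(3 7 4)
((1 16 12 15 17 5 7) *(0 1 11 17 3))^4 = (17)(0 15 16)(1 3 12)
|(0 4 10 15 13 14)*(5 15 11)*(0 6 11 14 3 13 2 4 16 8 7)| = 8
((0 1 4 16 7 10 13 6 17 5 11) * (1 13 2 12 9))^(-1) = (0 11 5 17 6 13)(1 9 12 2 10 7 16 4) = ((0 13 6 17 5 11)(1 4 16 7 10 2 12 9))^(-1)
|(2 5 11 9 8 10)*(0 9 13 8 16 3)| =12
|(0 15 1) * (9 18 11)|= 3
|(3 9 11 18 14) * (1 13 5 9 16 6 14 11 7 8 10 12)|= |(1 13 5 9 7 8 10 12)(3 16 6 14)(11 18)|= 8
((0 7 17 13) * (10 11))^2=(0 17)(7 13)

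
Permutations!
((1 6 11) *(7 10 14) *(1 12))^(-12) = ((1 6 11 12)(7 10 14))^(-12) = (14)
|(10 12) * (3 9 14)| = 6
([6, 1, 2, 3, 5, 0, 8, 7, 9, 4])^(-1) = [5, 1, 2, 3, 9, 4, 0, 7, 6, 8]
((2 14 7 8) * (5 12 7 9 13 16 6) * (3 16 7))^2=(2 9 7)(3 6 12 16 5)(8 14 13)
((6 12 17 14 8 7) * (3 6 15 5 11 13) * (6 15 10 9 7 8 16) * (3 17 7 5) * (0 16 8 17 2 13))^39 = ((0 16 6 12 7 10 9 5 11)(2 13)(3 15)(8 17 14))^39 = (17)(0 12 9)(2 13)(3 15)(5 16 7)(6 10 11)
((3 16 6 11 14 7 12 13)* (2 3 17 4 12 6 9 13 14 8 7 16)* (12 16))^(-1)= ((2 3)(4 16 9 13 17)(6 11 8 7)(12 14))^(-1)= (2 3)(4 17 13 9 16)(6 7 8 11)(12 14)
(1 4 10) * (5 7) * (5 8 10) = (1 4 5 7 8 10) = [0, 4, 2, 3, 5, 7, 6, 8, 10, 9, 1]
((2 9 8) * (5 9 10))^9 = ((2 10 5 9 8))^9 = (2 8 9 5 10)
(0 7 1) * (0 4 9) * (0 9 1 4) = (9)(0 7 4 1) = [7, 0, 2, 3, 1, 5, 6, 4, 8, 9]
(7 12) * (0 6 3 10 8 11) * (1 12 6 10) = [10, 12, 2, 1, 4, 5, 3, 6, 11, 9, 8, 0, 7] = (0 10 8 11)(1 12 7 6 3)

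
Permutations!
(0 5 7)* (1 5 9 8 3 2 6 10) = (0 9 8 3 2 6 10 1 5 7) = [9, 5, 6, 2, 4, 7, 10, 0, 3, 8, 1]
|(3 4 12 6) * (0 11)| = |(0 11)(3 4 12 6)| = 4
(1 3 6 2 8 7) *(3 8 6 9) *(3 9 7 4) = (9)(1 8 4 3 7)(2 6) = [0, 8, 6, 7, 3, 5, 2, 1, 4, 9]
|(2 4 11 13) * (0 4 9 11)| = |(0 4)(2 9 11 13)| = 4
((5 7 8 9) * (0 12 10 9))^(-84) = (12)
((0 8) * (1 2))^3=(0 8)(1 2)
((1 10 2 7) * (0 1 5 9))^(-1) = (0 9 5 7 2 10 1)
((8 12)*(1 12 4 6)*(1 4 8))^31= ((1 12)(4 6))^31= (1 12)(4 6)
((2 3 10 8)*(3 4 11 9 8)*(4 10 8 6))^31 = ((2 10 3 8)(4 11 9 6))^31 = (2 8 3 10)(4 6 9 11)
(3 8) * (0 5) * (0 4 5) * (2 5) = [0, 1, 5, 8, 2, 4, 6, 7, 3] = (2 5 4)(3 8)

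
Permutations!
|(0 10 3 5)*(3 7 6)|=6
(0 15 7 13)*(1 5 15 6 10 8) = (0 6 10 8 1 5 15 7 13) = [6, 5, 2, 3, 4, 15, 10, 13, 1, 9, 8, 11, 12, 0, 14, 7]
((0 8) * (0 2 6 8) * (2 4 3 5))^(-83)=(2 6 8 4 3 5)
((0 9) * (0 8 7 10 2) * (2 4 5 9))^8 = ((0 2)(4 5 9 8 7 10))^8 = (4 9 7)(5 8 10)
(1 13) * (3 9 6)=(1 13)(3 9 6)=[0, 13, 2, 9, 4, 5, 3, 7, 8, 6, 10, 11, 12, 1]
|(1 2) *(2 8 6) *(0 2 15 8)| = 3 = |(0 2 1)(6 15 8)|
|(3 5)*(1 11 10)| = 6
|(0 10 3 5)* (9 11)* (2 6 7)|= 12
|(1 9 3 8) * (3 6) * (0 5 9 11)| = |(0 5 9 6 3 8 1 11)| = 8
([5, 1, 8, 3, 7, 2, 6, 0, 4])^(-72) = (8)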